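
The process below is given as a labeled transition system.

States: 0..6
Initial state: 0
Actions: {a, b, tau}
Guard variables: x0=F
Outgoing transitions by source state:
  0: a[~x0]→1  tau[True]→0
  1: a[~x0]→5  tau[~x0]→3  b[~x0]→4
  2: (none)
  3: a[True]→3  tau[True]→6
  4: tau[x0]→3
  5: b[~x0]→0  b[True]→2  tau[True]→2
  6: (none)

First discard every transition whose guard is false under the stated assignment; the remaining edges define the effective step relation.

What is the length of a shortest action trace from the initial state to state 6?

Answer: 3

Trace:
Layered search for 6:
  depth 0: {0}
  depth 1: {1}
  depth 2: {3,4,5}
  depth 3: {2,6}
first hit 6 at d=3 via a·tau·tau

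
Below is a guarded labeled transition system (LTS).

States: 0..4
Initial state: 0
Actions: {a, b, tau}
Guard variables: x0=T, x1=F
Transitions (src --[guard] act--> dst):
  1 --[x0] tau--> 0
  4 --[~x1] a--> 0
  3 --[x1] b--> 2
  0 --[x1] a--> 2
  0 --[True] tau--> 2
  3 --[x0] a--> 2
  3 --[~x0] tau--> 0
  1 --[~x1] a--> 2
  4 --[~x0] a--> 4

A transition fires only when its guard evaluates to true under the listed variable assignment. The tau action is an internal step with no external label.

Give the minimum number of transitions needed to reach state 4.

Answer: UNREACHABLE

Trace:
BFS to 4:
  depth 0: {0}
  depth 1: {2}
4 never appears.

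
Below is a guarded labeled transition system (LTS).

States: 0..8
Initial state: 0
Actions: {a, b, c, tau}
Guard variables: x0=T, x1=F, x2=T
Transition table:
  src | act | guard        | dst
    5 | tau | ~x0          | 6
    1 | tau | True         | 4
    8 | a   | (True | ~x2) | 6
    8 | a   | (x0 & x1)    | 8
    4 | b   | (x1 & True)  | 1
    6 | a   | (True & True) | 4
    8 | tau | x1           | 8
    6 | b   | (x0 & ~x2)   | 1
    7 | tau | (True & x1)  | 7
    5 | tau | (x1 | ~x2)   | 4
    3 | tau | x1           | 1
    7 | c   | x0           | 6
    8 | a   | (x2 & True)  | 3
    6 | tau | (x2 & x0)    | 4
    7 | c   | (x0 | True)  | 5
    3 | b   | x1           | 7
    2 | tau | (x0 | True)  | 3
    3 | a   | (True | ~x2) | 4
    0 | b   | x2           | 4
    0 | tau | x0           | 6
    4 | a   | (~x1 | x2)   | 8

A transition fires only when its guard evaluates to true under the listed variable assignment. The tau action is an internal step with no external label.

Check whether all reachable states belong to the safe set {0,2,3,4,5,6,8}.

Answer: INVARIANT HOLDS

Working:
Allowed set {0,2,3,4,5,6,8}
Reach set: {0,3,4,6,8}
  0: ok
  3: ok
  4: ok
  6: ok
  8: ok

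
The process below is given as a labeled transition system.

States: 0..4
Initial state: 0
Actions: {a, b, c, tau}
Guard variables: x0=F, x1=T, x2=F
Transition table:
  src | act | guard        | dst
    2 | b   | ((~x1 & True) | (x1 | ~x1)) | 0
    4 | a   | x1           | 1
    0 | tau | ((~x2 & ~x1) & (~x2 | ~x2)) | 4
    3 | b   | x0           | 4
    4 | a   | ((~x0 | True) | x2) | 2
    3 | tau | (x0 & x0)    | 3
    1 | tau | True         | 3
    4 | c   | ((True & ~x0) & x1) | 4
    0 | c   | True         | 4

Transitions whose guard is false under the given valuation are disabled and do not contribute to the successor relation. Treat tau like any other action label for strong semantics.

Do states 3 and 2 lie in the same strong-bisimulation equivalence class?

Answer: NOT BISIMILAR

Analysis:
Bisimulation quotient by refinement:
  P[0] = {{0,1,2,3,4}}
  P[1] = {{0},{1},{2},{3},{4}}
stable after 2 split(s): 5 block(s)
class of 3: {3}; class of 2: {2}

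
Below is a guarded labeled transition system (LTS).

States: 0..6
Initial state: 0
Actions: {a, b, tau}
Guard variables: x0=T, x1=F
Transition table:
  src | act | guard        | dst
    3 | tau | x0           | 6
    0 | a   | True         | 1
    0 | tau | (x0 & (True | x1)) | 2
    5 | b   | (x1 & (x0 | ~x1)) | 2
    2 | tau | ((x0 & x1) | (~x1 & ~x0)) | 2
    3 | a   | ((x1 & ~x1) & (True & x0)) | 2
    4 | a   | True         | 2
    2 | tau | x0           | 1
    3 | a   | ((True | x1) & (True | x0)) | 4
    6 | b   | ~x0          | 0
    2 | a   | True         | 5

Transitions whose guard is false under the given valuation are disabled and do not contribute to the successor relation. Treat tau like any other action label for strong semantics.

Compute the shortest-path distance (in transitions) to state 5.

Answer: 2

Analysis:
Breadth-first toward 5:
  Layer 0: {0}
  Layer 1: {1,2}
  Layer 2: {5}
depth(5)=2, e.g. tau·a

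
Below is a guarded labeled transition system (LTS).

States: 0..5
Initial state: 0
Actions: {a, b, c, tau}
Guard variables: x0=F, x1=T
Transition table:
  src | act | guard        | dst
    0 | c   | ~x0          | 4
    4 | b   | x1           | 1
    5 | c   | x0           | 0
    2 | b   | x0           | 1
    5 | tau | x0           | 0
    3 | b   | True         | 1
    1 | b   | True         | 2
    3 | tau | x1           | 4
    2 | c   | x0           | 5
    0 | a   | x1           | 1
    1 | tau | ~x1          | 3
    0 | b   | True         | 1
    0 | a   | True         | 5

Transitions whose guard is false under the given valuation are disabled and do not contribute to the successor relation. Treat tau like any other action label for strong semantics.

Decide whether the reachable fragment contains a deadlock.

Answer: DEADLOCK at state 2

Analysis:
Reach set: {0,1,2,4,5}
  0: a→1  a→5  b→1  c→4  [deg 4]
  1: b→2  [deg 1]
  2: ∅  [no exit]
  4: b→1  [deg 1]
  5: ∅  [no exit]
witness 2: a·b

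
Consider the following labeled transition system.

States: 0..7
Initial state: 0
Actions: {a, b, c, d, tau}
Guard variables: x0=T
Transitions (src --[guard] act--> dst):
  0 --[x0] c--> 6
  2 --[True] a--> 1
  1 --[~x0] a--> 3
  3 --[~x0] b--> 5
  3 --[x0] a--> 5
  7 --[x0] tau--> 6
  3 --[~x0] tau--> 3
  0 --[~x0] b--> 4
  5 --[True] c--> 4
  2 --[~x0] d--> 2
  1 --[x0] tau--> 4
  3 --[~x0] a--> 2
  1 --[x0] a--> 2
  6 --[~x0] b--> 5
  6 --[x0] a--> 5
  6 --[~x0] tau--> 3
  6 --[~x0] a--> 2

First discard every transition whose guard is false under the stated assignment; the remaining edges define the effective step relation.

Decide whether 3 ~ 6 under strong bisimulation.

Answer: BISIMILAR

Working:
Compute ~ classes (split until stable):
  π0 = {{0,1,2,3,4,5,6,7}}
  π1 = {{0,5},{1},{2,3,6},{4},{7}}
  π2 = {{0},{1},{2},{3,6},{4},{5},{7}}
Fixed point at round 3; 7 class(es).
class of 3: {3,6}; class of 6: {3,6}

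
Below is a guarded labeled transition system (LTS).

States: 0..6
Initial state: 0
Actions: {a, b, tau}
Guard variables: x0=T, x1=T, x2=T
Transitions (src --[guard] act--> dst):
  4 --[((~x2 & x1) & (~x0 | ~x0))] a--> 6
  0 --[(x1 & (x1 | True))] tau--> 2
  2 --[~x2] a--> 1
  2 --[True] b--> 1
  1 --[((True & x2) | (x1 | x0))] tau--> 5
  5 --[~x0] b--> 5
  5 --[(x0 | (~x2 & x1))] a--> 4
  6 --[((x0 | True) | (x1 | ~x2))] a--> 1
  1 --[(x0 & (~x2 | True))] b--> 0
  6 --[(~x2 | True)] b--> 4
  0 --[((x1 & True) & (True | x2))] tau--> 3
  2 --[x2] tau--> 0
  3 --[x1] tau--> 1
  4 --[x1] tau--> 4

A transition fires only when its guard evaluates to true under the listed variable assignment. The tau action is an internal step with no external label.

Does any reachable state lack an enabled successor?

Answer: DEADLOCK-FREE

Trace:
Reach set: {0,1,2,3,4,5}
  0: tau→2  tau→3  [2 exit(s)]
  1: b→0  tau→5  [2 exit(s)]
  2: b→1  tau→0  [2 exit(s)]
  3: tau→1  [1 exit(s)]
  4: tau→4  [1 exit(s)]
  5: a→4  [1 exit(s)]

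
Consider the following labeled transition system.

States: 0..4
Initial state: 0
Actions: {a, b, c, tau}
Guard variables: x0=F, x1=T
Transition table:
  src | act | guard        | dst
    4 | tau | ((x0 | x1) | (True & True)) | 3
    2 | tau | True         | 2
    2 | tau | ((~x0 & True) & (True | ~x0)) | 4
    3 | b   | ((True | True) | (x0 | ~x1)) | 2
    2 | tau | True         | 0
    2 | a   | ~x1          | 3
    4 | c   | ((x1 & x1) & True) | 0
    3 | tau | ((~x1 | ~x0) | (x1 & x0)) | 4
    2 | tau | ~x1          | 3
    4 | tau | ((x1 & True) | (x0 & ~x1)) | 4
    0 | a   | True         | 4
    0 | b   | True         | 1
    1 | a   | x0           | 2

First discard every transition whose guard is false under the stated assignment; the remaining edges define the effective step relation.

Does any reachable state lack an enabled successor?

Reachable = {0,1,2,3,4}
  0: a→4  b→1  [deg 2]
  1: ∅  [deadlock]
  2: tau→0  tau→2  tau→4  [deg 3]
  3: b→2  tau→4  [deg 2]
  4: c→0  tau→3  tau→4  [deg 3]
Path to 1: b

Answer: DEADLOCK at state 1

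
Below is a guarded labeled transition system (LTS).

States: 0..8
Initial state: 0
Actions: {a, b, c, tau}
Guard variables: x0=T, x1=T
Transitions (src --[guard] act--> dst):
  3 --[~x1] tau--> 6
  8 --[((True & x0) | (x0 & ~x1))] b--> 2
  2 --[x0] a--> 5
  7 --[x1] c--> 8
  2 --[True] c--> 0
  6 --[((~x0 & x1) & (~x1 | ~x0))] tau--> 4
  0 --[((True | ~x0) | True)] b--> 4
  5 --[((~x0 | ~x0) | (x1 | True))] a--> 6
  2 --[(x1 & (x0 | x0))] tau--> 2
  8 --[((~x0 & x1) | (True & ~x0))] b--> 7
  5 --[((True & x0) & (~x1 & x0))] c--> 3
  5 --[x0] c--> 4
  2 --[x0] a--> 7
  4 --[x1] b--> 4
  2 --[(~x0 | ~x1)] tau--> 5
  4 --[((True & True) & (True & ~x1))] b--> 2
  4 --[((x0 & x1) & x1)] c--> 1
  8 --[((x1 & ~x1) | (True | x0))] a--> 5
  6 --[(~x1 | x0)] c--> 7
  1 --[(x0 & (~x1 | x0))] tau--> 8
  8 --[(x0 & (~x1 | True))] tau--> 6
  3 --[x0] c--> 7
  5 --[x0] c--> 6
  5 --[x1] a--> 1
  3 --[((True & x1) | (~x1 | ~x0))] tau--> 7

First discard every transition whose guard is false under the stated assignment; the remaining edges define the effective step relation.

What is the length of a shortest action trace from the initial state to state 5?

BFS to 5:
  depth 0: {0}
  depth 1: {4}
  depth 2: {1}
  depth 3: {8}
  depth 4: {2,5,6}
depth(5)=4, e.g. b·c·tau·a

Answer: 4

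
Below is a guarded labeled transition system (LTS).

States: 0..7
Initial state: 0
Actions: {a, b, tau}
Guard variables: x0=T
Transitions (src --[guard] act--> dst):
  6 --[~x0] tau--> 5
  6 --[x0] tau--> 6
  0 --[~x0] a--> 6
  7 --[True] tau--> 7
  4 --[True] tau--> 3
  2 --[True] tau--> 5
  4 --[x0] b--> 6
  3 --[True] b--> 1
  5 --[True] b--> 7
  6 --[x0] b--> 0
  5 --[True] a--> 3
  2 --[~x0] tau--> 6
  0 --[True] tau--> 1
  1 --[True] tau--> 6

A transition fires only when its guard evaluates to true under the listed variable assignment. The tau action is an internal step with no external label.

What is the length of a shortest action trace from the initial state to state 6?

Answer: 2

Analysis:
Layered search for 6:
  L0 = {0}
  L1 = {1}
  L2 = {6}
first hit 6 at d=2 via tau·tau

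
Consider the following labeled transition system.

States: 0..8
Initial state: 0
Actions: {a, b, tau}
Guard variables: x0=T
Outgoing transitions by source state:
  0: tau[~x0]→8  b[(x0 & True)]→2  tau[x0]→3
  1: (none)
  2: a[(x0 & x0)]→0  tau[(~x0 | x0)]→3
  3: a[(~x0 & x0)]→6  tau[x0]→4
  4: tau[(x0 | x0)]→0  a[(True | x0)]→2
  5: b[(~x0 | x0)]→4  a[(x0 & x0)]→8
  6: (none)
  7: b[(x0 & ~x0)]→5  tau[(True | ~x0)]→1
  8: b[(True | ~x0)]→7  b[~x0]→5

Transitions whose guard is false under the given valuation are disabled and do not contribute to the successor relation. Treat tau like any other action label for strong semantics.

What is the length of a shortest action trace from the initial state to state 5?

Answer: UNREACHABLE

Working:
Breadth-first toward 5:
  Layer 0: {0}
  Layer 1: {2,3}
  Layer 2: {4}
5 never appears.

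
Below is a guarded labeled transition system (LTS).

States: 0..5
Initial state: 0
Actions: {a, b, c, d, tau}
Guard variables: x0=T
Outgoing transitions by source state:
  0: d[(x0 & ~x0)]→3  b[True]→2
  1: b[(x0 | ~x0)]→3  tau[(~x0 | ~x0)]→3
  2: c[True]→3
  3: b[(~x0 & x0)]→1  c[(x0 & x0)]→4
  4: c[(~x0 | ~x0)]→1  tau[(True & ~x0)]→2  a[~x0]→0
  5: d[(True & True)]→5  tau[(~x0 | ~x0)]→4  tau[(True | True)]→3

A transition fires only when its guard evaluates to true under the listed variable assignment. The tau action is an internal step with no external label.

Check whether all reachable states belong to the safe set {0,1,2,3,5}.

Safe = {0,1,2,3,5}
Reachable = {0,2,3,4}
  0: ok
  2: ok
  3: ok
  4: VIOLATES
witness against invariant: b·c·c → 4

Answer: INVARIANT VIOLATED at state 4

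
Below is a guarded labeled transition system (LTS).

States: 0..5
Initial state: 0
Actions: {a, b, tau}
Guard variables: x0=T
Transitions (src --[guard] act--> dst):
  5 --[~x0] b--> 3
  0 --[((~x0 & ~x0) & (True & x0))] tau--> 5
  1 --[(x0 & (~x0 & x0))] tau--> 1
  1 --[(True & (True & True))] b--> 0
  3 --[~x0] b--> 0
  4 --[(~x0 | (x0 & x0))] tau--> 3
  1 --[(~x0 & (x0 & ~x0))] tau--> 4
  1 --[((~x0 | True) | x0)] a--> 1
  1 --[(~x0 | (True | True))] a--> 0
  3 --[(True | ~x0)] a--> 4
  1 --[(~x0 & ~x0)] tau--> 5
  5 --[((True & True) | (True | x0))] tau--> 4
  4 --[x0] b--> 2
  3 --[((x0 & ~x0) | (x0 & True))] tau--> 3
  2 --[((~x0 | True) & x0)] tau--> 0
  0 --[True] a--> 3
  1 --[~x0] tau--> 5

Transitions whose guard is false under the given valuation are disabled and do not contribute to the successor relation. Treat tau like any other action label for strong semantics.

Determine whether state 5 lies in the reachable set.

Answer: UNREACHABLE

Working:
Guard filter leaves 10 enabled edge(s).
depth 0: {0}
depth 1: {3}  cumulative {0,3}
depth 2: {4}  cumulative {0,3,4}
depth 3: {2}  cumulative {0,2,3,4}
R = {0,2,3,4}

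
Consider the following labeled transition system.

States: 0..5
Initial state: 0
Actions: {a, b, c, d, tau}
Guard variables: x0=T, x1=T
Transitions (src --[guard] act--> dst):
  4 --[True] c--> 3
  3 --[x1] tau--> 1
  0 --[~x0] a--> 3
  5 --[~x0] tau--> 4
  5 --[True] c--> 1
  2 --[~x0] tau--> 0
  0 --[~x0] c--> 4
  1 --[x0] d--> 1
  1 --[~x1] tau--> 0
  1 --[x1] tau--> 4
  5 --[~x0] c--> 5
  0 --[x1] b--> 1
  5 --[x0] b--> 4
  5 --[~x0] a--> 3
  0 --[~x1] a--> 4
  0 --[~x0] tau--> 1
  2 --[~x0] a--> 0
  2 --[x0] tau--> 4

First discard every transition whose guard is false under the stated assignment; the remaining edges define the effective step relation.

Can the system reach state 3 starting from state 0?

Guard filter leaves 8 enabled edge(s).
depth 0: {0}
depth 1: {1}  total {0,1}
depth 2: {4}  total {0,1,4}
depth 3: {3}  total {0,1,3,4}
Reach set: {0,1,3,4}
trace reaching 3: b·tau·c

Answer: REACHABLE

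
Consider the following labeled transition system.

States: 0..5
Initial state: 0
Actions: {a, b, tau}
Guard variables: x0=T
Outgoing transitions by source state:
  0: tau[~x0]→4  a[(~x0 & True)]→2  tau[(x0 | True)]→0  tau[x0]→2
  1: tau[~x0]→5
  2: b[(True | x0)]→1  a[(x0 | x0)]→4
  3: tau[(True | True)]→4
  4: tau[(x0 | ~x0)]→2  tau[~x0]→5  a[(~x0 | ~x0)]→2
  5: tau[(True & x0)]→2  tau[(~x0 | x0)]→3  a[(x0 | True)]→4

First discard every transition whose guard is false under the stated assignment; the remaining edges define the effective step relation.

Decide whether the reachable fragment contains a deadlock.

Answer: DEADLOCK at state 1

Trace:
R = {0,1,2,4}
  0: tau→0  tau→2  [2 exit(s)]
  1: ∅  [STUCK]
  2: a→4  b→1  [2 exit(s)]
  4: tau→2  [1 exit(s)]
Path to 1: tau·b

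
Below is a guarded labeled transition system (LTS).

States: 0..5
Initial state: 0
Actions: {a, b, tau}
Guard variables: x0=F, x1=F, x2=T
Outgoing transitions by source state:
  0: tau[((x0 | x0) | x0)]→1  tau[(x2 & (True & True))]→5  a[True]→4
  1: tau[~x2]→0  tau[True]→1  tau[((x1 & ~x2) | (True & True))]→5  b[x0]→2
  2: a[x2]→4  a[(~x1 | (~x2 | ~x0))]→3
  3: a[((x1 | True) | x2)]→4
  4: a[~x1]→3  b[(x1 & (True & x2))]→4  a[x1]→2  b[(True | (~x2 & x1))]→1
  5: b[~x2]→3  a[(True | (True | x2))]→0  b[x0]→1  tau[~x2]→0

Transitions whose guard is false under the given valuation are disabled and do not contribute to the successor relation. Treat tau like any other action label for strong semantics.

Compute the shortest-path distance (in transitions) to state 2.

BFS to 2:
  Layer 0: {0}
  Layer 1: {4,5}
  Layer 2: {1,3}
2 never appears.

Answer: UNREACHABLE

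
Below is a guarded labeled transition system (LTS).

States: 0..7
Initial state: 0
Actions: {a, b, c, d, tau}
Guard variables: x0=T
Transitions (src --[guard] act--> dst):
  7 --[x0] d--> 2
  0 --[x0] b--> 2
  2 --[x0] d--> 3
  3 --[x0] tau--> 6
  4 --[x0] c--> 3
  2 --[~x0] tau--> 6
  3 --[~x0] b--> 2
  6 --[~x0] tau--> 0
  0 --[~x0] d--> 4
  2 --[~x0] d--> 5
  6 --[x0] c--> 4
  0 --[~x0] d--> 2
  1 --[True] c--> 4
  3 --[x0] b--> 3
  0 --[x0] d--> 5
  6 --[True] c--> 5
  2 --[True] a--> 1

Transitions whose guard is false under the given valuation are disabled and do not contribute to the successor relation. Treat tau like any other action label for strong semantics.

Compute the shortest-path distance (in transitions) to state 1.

BFS to 1:
  L0 = {0}
  L1 = {2,5}
  L2 = {1,3}
first hit 1 at d=2 via b·a

Answer: 2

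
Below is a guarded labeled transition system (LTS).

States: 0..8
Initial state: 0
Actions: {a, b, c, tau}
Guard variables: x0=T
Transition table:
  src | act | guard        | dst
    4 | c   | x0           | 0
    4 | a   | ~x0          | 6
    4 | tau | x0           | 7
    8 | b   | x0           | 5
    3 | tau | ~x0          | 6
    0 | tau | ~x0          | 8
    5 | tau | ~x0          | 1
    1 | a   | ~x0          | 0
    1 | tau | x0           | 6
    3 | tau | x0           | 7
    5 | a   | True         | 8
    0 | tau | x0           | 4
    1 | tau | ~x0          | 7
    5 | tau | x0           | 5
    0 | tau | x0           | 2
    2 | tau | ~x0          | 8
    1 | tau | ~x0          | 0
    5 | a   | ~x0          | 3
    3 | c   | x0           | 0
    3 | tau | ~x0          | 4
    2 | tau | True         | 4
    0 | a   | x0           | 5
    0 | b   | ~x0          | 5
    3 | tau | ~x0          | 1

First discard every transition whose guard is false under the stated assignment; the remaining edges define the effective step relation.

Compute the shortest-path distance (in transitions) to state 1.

Breadth-first toward 1:
  depth 0: {0}
  depth 1: {2,4,5}
  depth 2: {7,8}
1 never appears.

Answer: UNREACHABLE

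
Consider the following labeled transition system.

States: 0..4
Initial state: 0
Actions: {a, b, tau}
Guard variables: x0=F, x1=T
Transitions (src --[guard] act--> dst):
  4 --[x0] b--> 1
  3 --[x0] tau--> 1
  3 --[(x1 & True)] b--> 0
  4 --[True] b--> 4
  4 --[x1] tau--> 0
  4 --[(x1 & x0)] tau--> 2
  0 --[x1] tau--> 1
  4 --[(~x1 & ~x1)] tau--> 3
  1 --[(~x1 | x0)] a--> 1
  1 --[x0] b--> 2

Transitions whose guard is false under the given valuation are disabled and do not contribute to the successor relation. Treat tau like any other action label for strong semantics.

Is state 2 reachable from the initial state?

Answer: UNREACHABLE

Trace:
Guard filter leaves 4 enabled edge(s).
depth 0: {0}
depth 1: {1}  cumulative {0,1}
R = {0,1}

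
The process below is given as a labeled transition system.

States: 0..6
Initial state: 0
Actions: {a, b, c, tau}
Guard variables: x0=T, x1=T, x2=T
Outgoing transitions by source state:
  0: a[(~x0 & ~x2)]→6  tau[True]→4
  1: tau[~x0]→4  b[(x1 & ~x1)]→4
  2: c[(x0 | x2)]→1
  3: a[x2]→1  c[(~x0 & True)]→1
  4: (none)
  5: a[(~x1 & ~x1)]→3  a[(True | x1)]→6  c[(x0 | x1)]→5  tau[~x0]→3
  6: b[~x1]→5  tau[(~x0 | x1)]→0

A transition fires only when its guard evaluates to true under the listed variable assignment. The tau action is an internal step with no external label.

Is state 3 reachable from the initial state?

Guard filter leaves 6 enabled edge(s).
Layer 0: {0}
Layer 1: {4}  total {0,4}
Reach set: {0,4}

Answer: UNREACHABLE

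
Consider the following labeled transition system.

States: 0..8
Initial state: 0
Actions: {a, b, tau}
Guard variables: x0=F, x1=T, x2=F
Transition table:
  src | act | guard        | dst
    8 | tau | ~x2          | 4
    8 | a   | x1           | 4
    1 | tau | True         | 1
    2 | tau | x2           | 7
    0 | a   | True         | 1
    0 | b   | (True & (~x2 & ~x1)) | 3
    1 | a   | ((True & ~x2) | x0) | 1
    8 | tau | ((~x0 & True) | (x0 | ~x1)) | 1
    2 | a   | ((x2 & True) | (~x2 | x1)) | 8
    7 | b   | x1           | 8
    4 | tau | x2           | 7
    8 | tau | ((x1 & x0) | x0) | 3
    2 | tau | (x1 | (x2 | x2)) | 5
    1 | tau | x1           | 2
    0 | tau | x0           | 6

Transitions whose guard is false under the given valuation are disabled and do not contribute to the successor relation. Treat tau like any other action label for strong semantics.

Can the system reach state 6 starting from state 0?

Answer: UNREACHABLE

Trace:
After dropping false guards: 10 live edges.
depth 0: {0}
depth 1: {1}  now seen {0,1}
depth 2: {2}  now seen {0,1,2}
depth 3: {5,8}  now seen {0,1,2,5,8}
depth 4: {4}  now seen {0,1,2,4,5,8}
Reachable = {0,1,2,4,5,8}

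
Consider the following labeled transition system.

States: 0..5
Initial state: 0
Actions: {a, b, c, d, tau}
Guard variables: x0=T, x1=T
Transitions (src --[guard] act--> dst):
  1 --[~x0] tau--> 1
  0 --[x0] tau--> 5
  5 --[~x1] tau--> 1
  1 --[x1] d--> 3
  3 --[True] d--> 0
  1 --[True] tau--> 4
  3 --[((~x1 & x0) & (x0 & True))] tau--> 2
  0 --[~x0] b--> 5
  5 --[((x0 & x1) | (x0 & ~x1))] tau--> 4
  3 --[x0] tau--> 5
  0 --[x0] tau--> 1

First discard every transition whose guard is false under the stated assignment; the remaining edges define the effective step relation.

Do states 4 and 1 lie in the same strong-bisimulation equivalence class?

Answer: NOT BISIMILAR

Analysis:
Compute ~ classes (split until stable):
  π0 = {{0,1,2,3,4,5}}
  π1 = {{0,5},{1,3},{2,4}}
  π2 = {{0},{1},{2,4},{3},{5}}
Fixed point at round 3; 5 class(es).
4∈{2,4}, 1∈{1}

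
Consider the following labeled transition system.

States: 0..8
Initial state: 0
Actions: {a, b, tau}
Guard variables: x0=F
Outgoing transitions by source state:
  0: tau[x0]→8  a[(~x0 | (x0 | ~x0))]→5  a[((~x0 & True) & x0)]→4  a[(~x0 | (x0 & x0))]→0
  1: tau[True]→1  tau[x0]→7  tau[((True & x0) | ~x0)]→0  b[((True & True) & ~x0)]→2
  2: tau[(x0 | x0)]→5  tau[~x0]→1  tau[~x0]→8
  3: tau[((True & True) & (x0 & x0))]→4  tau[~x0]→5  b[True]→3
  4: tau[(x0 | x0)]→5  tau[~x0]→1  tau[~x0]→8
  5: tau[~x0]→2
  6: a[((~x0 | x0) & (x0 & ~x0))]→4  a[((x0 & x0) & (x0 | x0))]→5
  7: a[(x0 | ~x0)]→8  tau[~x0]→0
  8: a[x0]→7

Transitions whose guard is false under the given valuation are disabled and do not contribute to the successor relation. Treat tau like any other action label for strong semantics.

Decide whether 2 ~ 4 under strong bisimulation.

Bisimulation quotient by refinement:
  P[0] = {{0,1,2,3,4,5,6,7,8}}
  P[1] = {{0},{1,3},{2,4,5},{6,8},{7}}
  P[2] = {{0},{1},{2,4},{3},{5},{6,8},{7}}
Fixed point at round 3; 7 class(es).
2∈{2,4}, 4∈{2,4}

Answer: BISIMILAR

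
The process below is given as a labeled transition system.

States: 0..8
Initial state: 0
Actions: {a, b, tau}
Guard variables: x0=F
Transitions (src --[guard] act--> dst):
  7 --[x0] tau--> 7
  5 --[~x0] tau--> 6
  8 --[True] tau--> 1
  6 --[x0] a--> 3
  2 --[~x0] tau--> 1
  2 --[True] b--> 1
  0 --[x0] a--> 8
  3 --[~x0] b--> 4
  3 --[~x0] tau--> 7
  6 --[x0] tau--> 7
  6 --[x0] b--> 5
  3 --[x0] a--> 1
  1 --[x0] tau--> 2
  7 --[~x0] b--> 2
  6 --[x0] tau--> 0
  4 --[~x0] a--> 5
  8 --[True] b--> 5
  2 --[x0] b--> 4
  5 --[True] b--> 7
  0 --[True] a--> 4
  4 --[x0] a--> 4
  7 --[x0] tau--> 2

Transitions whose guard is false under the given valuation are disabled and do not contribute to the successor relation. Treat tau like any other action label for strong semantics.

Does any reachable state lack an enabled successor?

R = {0,1,2,4,5,6,7}
  0: a→4  [deg 1]
  1: ∅  [no exit]
  2: b→1  tau→1  [deg 2]
  4: a→5  [deg 1]
  5: b→7  tau→6  [deg 2]
  6: ∅  [no exit]
  7: b→2  [deg 1]
Path to 1: a·a·b·b·tau

Answer: DEADLOCK at state 1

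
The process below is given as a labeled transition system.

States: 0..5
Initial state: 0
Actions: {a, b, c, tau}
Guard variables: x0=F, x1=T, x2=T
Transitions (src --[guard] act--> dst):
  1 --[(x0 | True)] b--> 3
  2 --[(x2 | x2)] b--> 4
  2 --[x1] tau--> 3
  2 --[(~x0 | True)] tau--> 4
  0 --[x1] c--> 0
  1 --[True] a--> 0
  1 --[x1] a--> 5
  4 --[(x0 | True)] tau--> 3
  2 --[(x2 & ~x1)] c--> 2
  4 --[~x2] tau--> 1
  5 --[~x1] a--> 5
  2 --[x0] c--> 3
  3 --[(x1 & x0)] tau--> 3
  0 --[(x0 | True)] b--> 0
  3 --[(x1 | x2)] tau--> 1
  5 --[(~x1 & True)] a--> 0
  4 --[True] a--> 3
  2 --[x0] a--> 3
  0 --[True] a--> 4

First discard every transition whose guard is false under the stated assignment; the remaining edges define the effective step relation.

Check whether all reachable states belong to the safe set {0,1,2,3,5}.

Allowed set {0,1,2,3,5}
R = {0,1,3,4,5}
  0: ✓
  1: ✓
  3: ✓
  4: outside
  5: ✓
witness against invariant: a → 4

Answer: INVARIANT VIOLATED at state 4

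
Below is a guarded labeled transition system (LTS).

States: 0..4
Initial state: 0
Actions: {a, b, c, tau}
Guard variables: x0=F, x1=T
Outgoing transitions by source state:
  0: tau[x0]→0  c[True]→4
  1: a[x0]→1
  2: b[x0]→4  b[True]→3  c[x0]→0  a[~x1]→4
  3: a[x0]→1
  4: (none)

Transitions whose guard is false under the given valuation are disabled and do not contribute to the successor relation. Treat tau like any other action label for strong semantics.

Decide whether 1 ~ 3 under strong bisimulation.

Answer: BISIMILAR

Trace:
Bisimulation quotient by refinement:
  round 0: {{0,1,2,3,4}}
  round 1: {{0},{1,3,4},{2}}
stable after 2 split(s): 3 block(s)
class of 1: {1,3,4}; class of 3: {1,3,4}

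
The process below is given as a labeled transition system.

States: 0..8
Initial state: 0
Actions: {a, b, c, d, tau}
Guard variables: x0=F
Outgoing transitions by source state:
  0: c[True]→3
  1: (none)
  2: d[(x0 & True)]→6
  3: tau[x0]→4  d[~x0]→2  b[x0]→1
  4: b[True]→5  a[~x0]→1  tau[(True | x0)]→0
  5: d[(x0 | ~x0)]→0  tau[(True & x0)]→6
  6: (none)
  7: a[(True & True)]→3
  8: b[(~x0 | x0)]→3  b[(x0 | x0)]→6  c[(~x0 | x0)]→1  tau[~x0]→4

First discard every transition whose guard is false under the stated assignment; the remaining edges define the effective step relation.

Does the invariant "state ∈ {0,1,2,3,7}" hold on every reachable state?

Safe = {0,1,2,3,7}
Reach set: {0,2,3}
  0: ✓
  2: ✓
  3: ✓

Answer: INVARIANT HOLDS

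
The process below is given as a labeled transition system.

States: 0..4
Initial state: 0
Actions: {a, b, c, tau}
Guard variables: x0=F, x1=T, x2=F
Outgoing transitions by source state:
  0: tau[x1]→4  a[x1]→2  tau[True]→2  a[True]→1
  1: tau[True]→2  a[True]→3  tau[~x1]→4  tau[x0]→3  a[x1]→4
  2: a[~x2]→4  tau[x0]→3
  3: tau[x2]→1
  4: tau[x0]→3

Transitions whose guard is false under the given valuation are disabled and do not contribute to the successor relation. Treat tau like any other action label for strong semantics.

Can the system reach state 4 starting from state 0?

Answer: REACHABLE

Working:
8 transition(s) survive guard evaluation.
L0 = {0}
L1 = {1,2,4}  now seen {0,1,2,4}
L2 = {3}  now seen {0,1,2,3,4}
R = {0,1,2,3,4}
Path to 4: tau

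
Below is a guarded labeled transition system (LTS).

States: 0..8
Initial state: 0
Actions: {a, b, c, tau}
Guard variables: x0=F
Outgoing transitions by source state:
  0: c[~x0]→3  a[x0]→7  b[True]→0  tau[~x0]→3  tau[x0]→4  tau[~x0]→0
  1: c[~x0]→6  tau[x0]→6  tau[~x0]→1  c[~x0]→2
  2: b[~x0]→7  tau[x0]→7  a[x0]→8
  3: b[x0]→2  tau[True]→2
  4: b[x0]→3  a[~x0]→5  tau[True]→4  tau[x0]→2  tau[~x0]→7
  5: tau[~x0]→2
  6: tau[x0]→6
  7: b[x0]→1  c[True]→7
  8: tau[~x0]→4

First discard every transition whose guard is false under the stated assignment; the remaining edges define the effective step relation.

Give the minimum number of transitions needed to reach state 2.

BFS to 2:
  L0 = {0}
  L1 = {3}
  L2 = {2}
2 enters at depth 2; path c·tau

Answer: 2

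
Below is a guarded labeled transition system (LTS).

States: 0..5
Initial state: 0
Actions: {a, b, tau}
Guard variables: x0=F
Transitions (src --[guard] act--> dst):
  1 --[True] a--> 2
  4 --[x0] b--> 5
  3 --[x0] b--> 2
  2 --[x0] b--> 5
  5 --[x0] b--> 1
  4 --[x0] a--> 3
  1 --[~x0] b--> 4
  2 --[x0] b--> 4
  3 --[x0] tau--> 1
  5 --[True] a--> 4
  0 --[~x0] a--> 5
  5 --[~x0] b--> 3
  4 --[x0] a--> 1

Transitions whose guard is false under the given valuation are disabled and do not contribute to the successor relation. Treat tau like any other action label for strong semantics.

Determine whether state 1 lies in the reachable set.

After dropping false guards: 5 live edges.
depth 0: {0}
depth 1: {5}  cumulative {0,5}
depth 2: {3,4}  cumulative {0,3,4,5}
Reach set: {0,3,4,5}

Answer: UNREACHABLE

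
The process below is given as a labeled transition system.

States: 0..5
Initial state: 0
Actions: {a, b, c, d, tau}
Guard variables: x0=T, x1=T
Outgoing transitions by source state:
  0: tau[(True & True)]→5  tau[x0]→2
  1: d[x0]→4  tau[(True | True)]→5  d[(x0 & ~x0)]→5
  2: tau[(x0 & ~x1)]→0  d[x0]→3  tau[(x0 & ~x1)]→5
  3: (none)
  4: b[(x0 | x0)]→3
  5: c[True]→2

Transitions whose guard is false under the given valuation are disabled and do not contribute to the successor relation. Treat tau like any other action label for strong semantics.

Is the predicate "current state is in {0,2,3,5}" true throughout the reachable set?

Allowed set {0,2,3,5}
Reachable = {0,2,3,5}
  0: ✓
  2: ✓
  3: ✓
  5: ✓

Answer: INVARIANT HOLDS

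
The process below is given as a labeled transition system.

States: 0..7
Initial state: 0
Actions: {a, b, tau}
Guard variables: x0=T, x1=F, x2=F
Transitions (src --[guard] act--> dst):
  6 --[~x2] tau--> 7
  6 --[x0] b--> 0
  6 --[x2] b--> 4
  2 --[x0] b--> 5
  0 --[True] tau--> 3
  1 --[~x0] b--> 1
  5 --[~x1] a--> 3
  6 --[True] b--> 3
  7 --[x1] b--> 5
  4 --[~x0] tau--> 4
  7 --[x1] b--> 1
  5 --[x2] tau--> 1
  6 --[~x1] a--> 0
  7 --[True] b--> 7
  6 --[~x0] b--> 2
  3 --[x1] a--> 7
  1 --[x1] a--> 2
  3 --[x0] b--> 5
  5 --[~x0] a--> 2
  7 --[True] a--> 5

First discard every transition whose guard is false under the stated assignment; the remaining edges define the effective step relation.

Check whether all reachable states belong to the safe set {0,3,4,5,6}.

Safe = {0,3,4,5,6}
Reach set: {0,3,5}
  0: ✓
  3: ✓
  5: ✓

Answer: INVARIANT HOLDS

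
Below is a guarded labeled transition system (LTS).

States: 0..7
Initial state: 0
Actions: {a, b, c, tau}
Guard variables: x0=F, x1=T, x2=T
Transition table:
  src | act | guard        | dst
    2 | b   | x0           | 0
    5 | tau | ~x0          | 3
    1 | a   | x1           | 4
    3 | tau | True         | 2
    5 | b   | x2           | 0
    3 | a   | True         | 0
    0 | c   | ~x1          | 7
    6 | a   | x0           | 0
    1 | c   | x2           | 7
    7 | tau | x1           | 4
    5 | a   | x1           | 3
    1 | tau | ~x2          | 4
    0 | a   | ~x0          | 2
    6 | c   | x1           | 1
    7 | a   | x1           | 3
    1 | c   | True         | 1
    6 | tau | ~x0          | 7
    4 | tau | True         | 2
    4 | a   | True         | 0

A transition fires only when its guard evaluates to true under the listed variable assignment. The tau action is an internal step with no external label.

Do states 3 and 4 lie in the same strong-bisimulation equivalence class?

Answer: BISIMILAR

Analysis:
Refine partition for ~:
  round 0: {{0,1,2,3,4,5,6,7}}
  round 1: {{0},{1},{2},{3,4,7},{5},{6}}
  round 2: {{0},{1},{2},{3,4},{5},{6},{7}}
7 equivalence class(es) (converged in 3)
class of 3: {3,4}; class of 4: {3,4}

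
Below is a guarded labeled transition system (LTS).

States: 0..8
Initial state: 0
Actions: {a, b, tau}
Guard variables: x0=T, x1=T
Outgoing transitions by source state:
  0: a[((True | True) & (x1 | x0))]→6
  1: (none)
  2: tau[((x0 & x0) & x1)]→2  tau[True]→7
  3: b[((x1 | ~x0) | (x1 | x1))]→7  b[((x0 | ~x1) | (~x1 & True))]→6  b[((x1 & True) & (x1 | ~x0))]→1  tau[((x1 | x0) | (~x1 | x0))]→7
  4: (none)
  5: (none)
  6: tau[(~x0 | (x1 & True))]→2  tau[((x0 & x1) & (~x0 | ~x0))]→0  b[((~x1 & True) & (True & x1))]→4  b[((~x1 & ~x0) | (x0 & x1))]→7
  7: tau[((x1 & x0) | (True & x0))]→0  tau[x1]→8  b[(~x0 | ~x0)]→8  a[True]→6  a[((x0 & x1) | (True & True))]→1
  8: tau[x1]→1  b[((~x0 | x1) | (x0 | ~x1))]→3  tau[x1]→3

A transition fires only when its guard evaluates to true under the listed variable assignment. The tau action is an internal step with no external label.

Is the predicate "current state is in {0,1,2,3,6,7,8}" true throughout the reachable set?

Answer: INVARIANT HOLDS

Analysis:
Allowed set {0,1,2,3,6,7,8}
R = {0,1,2,3,6,7,8}
  0: ✓
  1: ✓
  2: ✓
  3: ✓
  6: ✓
  7: ✓
  8: ✓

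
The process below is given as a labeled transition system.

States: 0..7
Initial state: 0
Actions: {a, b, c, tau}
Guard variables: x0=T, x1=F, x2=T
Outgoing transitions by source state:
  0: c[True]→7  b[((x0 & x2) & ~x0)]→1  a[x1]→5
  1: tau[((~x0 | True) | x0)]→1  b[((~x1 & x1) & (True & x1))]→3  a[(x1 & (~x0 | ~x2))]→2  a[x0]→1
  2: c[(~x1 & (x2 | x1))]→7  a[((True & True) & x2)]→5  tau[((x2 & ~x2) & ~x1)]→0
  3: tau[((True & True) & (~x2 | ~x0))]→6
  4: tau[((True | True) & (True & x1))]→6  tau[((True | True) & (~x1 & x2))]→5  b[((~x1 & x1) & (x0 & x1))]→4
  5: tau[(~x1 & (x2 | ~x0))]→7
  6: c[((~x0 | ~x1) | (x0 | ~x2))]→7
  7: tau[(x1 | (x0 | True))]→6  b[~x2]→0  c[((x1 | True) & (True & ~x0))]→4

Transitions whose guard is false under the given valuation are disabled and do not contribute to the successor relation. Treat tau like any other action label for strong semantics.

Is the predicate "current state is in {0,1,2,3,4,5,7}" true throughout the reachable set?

Answer: INVARIANT VIOLATED at state 6

Trace:
Allowed set {0,1,2,3,4,5,7}
Reachable = {0,6,7}
  0: ✓
  6: ✗ unsafe
  7: ✓
witness against invariant: c·tau → 6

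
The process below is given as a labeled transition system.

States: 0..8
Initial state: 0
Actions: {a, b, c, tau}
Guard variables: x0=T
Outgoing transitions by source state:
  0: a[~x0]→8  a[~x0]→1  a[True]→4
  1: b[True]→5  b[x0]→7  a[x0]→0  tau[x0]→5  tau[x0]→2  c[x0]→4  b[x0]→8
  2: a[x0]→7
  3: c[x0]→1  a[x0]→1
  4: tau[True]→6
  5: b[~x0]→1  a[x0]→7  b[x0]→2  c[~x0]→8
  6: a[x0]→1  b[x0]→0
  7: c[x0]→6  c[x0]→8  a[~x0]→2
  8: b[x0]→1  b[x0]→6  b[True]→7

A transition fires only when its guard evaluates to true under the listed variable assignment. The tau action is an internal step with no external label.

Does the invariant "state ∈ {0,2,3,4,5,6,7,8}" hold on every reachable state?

Inv-set: {0,2,3,4,5,6,7,8}
R = {0,1,2,4,5,6,7,8}
  0: safe
  1: outside
  2: safe
  4: safe
  5: safe
  6: safe
  7: safe
  8: safe
reach 1 via a·tau·a — violates

Answer: INVARIANT VIOLATED at state 1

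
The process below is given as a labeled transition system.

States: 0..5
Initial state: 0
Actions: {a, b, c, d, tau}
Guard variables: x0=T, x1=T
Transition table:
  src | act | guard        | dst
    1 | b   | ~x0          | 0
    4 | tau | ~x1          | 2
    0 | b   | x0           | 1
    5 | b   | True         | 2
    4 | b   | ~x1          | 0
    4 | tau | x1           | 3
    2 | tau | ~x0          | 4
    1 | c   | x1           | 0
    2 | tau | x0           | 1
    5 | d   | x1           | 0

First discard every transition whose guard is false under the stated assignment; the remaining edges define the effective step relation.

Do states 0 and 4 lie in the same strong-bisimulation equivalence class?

Refine partition for ~:
  π0 = {{0,1,2,3,4,5}}
  π1 = {{0},{1},{2,4},{3},{5}}
  π2 = {{0},{1},{2},{3},{4},{5}}
Fixed point at round 3; 6 class(es).
[0]={0}  [4]={4}

Answer: NOT BISIMILAR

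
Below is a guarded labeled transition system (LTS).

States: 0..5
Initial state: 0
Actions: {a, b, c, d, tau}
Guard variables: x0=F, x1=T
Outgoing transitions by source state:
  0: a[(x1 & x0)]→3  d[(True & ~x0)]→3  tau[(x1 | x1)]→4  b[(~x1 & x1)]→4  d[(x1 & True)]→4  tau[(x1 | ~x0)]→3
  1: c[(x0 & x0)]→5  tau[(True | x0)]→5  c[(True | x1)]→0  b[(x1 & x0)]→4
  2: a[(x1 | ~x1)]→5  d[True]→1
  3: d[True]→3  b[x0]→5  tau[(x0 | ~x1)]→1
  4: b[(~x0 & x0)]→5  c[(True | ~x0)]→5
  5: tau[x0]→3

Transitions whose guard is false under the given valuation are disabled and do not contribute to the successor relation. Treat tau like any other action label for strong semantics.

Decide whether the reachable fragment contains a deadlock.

Answer: DEADLOCK at state 5

Working:
Reachable = {0,3,4,5}
  0: d→3  d→4  tau→3  tau→4  [4 out]
  3: d→3  [1 out]
  4: c→5  [1 out]
  5: ∅  [no exit]
trace reaching 5: d·c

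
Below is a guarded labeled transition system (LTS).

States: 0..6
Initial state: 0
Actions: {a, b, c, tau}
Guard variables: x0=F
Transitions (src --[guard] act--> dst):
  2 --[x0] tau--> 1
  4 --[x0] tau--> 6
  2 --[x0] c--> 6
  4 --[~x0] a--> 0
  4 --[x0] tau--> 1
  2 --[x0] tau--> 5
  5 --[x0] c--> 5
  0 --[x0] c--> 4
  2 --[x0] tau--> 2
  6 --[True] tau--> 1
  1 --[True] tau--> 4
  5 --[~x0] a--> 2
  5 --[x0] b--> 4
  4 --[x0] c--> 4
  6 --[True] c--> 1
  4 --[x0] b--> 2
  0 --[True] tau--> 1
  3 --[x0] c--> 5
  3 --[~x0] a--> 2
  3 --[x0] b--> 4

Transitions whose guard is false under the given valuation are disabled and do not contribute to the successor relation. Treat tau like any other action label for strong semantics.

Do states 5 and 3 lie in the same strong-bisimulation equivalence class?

Compute ~ classes (split until stable):
  round 0: {{0,1,2,3,4,5,6}}
  round 1: {{0,1},{2},{3,4,5},{6}}
  round 2: {{0},{1},{2},{3,5},{4},{6}}
stable after 3 split(s): 6 block(s)
5∈{3,5}, 3∈{3,5}

Answer: BISIMILAR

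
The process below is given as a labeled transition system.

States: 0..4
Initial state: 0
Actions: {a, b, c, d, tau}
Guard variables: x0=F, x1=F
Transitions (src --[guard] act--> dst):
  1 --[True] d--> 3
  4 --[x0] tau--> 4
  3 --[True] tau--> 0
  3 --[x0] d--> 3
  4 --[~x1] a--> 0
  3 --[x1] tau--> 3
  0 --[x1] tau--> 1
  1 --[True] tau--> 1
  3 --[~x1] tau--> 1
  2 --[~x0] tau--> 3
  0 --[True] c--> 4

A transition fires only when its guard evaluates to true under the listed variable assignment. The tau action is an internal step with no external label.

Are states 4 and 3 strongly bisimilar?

Answer: NOT BISIMILAR

Trace:
Compute ~ classes (split until stable):
  π0 = {{0,1,2,3,4}}
  π1 = {{0},{1},{2,3},{4}}
  π2 = {{0},{1},{2},{3},{4}}
5 equivalence class(es) (converged in 3)
[4]={4}  [3]={3}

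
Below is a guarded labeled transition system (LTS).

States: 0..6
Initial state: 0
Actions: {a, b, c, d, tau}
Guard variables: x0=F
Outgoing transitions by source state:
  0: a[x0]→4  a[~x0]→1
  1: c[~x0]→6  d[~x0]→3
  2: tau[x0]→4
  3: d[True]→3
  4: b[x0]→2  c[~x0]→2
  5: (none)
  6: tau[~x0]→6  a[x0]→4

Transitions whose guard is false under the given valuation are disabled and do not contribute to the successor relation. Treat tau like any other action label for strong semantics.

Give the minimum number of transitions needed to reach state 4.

Layered search for 4:
  depth 0: {0}
  depth 1: {1}
  depth 2: {3,6}
4 never appears.

Answer: UNREACHABLE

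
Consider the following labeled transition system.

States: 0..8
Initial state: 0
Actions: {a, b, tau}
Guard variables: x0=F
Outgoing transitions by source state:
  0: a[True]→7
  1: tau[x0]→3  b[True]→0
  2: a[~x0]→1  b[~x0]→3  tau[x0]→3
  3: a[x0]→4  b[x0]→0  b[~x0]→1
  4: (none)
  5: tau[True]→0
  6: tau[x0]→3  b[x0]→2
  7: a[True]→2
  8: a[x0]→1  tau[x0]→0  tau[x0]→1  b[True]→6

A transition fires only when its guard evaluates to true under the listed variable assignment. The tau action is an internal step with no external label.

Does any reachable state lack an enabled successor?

R = {0,1,2,3,7}
  0: a→7  [1 exit(s)]
  1: b→0  [1 exit(s)]
  2: a→1  b→3  [2 exit(s)]
  3: b→1  [1 exit(s)]
  7: a→2  [1 exit(s)]

Answer: DEADLOCK-FREE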